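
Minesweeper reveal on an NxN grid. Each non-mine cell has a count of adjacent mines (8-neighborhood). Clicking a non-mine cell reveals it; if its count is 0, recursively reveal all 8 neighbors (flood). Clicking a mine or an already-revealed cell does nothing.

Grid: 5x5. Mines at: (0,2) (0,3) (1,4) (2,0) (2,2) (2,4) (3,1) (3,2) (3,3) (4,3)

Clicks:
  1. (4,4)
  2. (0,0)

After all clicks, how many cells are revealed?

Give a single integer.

Click 1 (4,4) count=2: revealed 1 new [(4,4)] -> total=1
Click 2 (0,0) count=0: revealed 4 new [(0,0) (0,1) (1,0) (1,1)] -> total=5

Answer: 5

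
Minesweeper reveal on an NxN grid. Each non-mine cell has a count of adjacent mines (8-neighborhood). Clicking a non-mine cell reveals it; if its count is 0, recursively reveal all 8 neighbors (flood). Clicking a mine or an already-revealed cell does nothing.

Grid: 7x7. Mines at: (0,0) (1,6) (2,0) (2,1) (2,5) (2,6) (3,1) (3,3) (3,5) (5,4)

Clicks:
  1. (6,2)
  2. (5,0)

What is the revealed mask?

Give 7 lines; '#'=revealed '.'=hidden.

Click 1 (6,2) count=0: revealed 12 new [(4,0) (4,1) (4,2) (4,3) (5,0) (5,1) (5,2) (5,3) (6,0) (6,1) (6,2) (6,3)] -> total=12
Click 2 (5,0) count=0: revealed 0 new [(none)] -> total=12

Answer: .......
.......
.......
.......
####...
####...
####...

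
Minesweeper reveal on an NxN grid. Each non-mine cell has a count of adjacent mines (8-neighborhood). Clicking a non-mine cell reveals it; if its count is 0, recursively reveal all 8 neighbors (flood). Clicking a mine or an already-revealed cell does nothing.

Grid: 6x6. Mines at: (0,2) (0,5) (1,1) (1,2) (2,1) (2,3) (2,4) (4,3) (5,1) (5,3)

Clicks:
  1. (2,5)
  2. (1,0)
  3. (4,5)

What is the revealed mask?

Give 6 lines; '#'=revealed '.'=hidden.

Answer: ......
#.....
.....#
....##
....##
....##

Derivation:
Click 1 (2,5) count=1: revealed 1 new [(2,5)] -> total=1
Click 2 (1,0) count=2: revealed 1 new [(1,0)] -> total=2
Click 3 (4,5) count=0: revealed 6 new [(3,4) (3,5) (4,4) (4,5) (5,4) (5,5)] -> total=8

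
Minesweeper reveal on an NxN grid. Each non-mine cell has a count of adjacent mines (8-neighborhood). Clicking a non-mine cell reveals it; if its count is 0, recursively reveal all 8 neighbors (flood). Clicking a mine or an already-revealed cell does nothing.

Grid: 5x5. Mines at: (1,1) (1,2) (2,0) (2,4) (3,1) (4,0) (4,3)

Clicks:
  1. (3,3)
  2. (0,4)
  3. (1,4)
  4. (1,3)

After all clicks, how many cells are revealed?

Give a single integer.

Answer: 5

Derivation:
Click 1 (3,3) count=2: revealed 1 new [(3,3)] -> total=1
Click 2 (0,4) count=0: revealed 4 new [(0,3) (0,4) (1,3) (1,4)] -> total=5
Click 3 (1,4) count=1: revealed 0 new [(none)] -> total=5
Click 4 (1,3) count=2: revealed 0 new [(none)] -> total=5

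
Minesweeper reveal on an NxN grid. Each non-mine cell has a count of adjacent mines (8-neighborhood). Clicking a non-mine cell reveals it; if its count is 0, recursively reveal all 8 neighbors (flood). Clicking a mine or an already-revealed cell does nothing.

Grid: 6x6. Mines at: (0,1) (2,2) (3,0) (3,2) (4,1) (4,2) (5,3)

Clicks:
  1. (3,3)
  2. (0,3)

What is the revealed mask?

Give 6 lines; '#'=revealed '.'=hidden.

Answer: ..####
..####
...###
...###
...###
....##

Derivation:
Click 1 (3,3) count=3: revealed 1 new [(3,3)] -> total=1
Click 2 (0,3) count=0: revealed 18 new [(0,2) (0,3) (0,4) (0,5) (1,2) (1,3) (1,4) (1,5) (2,3) (2,4) (2,5) (3,4) (3,5) (4,3) (4,4) (4,5) (5,4) (5,5)] -> total=19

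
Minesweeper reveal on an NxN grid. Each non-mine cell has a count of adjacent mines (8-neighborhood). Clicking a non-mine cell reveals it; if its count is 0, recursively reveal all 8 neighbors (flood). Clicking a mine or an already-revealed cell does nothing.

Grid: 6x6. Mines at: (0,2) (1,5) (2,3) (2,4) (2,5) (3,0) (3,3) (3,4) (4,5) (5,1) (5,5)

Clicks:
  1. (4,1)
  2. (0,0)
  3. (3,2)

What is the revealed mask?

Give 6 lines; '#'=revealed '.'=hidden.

Click 1 (4,1) count=2: revealed 1 new [(4,1)] -> total=1
Click 2 (0,0) count=0: revealed 6 new [(0,0) (0,1) (1,0) (1,1) (2,0) (2,1)] -> total=7
Click 3 (3,2) count=2: revealed 1 new [(3,2)] -> total=8

Answer: ##....
##....
##....
..#...
.#....
......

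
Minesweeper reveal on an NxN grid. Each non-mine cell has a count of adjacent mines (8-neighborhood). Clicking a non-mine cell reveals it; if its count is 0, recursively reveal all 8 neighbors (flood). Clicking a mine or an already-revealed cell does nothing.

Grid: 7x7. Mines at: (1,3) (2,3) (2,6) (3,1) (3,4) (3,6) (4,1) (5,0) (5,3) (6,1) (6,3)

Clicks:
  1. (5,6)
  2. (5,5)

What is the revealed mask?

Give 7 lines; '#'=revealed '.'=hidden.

Answer: .......
.......
.......
.......
....###
....###
....###

Derivation:
Click 1 (5,6) count=0: revealed 9 new [(4,4) (4,5) (4,6) (5,4) (5,5) (5,6) (6,4) (6,5) (6,6)] -> total=9
Click 2 (5,5) count=0: revealed 0 new [(none)] -> total=9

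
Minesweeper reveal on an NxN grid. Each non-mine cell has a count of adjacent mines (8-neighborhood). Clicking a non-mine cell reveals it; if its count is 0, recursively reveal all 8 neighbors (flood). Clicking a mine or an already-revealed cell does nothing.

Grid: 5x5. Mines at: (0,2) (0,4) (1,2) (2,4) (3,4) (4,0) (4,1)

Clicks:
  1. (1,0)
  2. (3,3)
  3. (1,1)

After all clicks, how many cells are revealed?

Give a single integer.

Click 1 (1,0) count=0: revealed 8 new [(0,0) (0,1) (1,0) (1,1) (2,0) (2,1) (3,0) (3,1)] -> total=8
Click 2 (3,3) count=2: revealed 1 new [(3,3)] -> total=9
Click 3 (1,1) count=2: revealed 0 new [(none)] -> total=9

Answer: 9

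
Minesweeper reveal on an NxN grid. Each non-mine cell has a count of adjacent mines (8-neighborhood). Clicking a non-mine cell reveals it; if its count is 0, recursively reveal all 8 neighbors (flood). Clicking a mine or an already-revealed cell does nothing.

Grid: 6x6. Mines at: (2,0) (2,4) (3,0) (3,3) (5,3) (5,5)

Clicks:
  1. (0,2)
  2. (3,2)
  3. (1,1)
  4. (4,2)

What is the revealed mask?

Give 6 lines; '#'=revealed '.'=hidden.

Click 1 (0,2) count=0: revealed 15 new [(0,0) (0,1) (0,2) (0,3) (0,4) (0,5) (1,0) (1,1) (1,2) (1,3) (1,4) (1,5) (2,1) (2,2) (2,3)] -> total=15
Click 2 (3,2) count=1: revealed 1 new [(3,2)] -> total=16
Click 3 (1,1) count=1: revealed 0 new [(none)] -> total=16
Click 4 (4,2) count=2: revealed 1 new [(4,2)] -> total=17

Answer: ######
######
.###..
..#...
..#...
......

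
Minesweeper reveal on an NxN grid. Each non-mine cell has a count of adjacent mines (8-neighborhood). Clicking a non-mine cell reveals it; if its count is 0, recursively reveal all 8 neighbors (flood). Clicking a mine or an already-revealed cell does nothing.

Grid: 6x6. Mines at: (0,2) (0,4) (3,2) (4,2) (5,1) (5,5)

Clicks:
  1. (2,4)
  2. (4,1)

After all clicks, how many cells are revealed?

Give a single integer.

Click 1 (2,4) count=0: revealed 12 new [(1,3) (1,4) (1,5) (2,3) (2,4) (2,5) (3,3) (3,4) (3,5) (4,3) (4,4) (4,5)] -> total=12
Click 2 (4,1) count=3: revealed 1 new [(4,1)] -> total=13

Answer: 13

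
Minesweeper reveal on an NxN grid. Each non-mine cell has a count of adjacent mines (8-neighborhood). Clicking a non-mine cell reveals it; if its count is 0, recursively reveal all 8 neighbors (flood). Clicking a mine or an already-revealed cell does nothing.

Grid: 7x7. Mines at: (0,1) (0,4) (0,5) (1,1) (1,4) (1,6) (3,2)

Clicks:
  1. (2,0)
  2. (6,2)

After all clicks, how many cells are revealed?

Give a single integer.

Click 1 (2,0) count=1: revealed 1 new [(2,0)] -> total=1
Click 2 (6,2) count=0: revealed 32 new [(2,1) (2,3) (2,4) (2,5) (2,6) (3,0) (3,1) (3,3) (3,4) (3,5) (3,6) (4,0) (4,1) (4,2) (4,3) (4,4) (4,5) (4,6) (5,0) (5,1) (5,2) (5,3) (5,4) (5,5) (5,6) (6,0) (6,1) (6,2) (6,3) (6,4) (6,5) (6,6)] -> total=33

Answer: 33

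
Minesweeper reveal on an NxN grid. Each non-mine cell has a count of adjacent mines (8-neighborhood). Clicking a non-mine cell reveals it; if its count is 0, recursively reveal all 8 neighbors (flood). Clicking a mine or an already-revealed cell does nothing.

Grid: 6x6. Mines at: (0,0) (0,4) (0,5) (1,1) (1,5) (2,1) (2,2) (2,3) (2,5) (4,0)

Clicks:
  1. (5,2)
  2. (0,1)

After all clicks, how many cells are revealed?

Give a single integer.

Answer: 16

Derivation:
Click 1 (5,2) count=0: revealed 15 new [(3,1) (3,2) (3,3) (3,4) (3,5) (4,1) (4,2) (4,3) (4,4) (4,5) (5,1) (5,2) (5,3) (5,4) (5,5)] -> total=15
Click 2 (0,1) count=2: revealed 1 new [(0,1)] -> total=16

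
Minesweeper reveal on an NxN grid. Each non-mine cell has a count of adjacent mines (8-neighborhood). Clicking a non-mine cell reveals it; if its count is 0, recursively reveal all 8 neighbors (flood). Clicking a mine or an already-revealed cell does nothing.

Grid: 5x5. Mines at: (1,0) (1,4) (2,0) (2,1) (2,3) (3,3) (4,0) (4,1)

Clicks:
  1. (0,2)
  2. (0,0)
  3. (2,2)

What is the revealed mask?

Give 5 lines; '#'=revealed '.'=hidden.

Answer: ####.
.###.
..#..
.....
.....

Derivation:
Click 1 (0,2) count=0: revealed 6 new [(0,1) (0,2) (0,3) (1,1) (1,2) (1,3)] -> total=6
Click 2 (0,0) count=1: revealed 1 new [(0,0)] -> total=7
Click 3 (2,2) count=3: revealed 1 new [(2,2)] -> total=8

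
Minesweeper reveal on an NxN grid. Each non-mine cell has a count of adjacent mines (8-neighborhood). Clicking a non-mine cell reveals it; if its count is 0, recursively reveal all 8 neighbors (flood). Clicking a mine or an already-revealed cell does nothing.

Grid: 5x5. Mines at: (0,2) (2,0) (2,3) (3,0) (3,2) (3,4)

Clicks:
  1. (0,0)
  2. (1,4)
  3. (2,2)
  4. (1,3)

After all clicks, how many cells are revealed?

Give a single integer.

Click 1 (0,0) count=0: revealed 4 new [(0,0) (0,1) (1,0) (1,1)] -> total=4
Click 2 (1,4) count=1: revealed 1 new [(1,4)] -> total=5
Click 3 (2,2) count=2: revealed 1 new [(2,2)] -> total=6
Click 4 (1,3) count=2: revealed 1 new [(1,3)] -> total=7

Answer: 7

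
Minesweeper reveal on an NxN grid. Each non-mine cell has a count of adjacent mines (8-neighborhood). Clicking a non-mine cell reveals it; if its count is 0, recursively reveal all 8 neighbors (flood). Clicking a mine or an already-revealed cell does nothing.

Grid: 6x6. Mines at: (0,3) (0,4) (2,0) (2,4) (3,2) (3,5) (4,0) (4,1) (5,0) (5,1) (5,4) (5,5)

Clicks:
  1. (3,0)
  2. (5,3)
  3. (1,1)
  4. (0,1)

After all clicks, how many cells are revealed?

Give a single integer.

Answer: 8

Derivation:
Click 1 (3,0) count=3: revealed 1 new [(3,0)] -> total=1
Click 2 (5,3) count=1: revealed 1 new [(5,3)] -> total=2
Click 3 (1,1) count=1: revealed 1 new [(1,1)] -> total=3
Click 4 (0,1) count=0: revealed 5 new [(0,0) (0,1) (0,2) (1,0) (1,2)] -> total=8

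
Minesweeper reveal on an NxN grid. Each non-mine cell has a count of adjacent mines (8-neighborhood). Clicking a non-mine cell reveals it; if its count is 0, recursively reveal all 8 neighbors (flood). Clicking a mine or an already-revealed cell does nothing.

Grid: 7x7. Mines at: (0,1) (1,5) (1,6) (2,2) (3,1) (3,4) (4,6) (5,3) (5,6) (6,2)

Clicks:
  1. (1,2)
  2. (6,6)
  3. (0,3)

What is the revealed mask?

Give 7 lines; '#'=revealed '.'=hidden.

Click 1 (1,2) count=2: revealed 1 new [(1,2)] -> total=1
Click 2 (6,6) count=1: revealed 1 new [(6,6)] -> total=2
Click 3 (0,3) count=0: revealed 5 new [(0,2) (0,3) (0,4) (1,3) (1,4)] -> total=7

Answer: ..###..
..###..
.......
.......
.......
.......
......#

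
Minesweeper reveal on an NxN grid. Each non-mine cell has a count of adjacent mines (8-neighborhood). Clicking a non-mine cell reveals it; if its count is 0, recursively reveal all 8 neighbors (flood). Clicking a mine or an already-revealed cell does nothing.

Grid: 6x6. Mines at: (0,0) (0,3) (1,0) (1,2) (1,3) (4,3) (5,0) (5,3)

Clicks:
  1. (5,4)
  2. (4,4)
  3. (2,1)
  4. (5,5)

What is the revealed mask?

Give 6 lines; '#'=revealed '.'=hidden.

Click 1 (5,4) count=2: revealed 1 new [(5,4)] -> total=1
Click 2 (4,4) count=2: revealed 1 new [(4,4)] -> total=2
Click 3 (2,1) count=2: revealed 1 new [(2,1)] -> total=3
Click 4 (5,5) count=0: revealed 10 new [(0,4) (0,5) (1,4) (1,5) (2,4) (2,5) (3,4) (3,5) (4,5) (5,5)] -> total=13

Answer: ....##
....##
.#..##
....##
....##
....##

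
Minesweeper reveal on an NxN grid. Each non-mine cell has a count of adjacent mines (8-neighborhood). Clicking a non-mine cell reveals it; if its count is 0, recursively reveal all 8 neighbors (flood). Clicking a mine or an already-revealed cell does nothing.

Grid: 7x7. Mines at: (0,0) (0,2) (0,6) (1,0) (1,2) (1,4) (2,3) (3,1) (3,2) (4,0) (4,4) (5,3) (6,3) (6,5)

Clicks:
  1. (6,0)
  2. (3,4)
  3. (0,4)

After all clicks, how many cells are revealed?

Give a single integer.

Answer: 8

Derivation:
Click 1 (6,0) count=0: revealed 6 new [(5,0) (5,1) (5,2) (6,0) (6,1) (6,2)] -> total=6
Click 2 (3,4) count=2: revealed 1 new [(3,4)] -> total=7
Click 3 (0,4) count=1: revealed 1 new [(0,4)] -> total=8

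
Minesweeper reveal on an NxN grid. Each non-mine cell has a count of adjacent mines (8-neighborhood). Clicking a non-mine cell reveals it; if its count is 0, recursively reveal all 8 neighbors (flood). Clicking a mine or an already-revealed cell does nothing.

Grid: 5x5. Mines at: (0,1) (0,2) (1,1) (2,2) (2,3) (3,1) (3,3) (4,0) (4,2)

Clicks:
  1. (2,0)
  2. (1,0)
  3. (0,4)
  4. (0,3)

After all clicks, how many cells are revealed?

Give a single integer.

Answer: 6

Derivation:
Click 1 (2,0) count=2: revealed 1 new [(2,0)] -> total=1
Click 2 (1,0) count=2: revealed 1 new [(1,0)] -> total=2
Click 3 (0,4) count=0: revealed 4 new [(0,3) (0,4) (1,3) (1,4)] -> total=6
Click 4 (0,3) count=1: revealed 0 new [(none)] -> total=6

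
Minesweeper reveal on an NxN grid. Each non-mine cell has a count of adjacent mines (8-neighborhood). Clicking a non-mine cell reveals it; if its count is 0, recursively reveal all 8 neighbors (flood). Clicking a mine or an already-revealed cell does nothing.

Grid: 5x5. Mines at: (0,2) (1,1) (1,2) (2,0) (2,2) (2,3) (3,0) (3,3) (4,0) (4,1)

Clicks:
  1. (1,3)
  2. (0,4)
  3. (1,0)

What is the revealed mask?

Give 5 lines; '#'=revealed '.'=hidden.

Click 1 (1,3) count=4: revealed 1 new [(1,3)] -> total=1
Click 2 (0,4) count=0: revealed 3 new [(0,3) (0,4) (1,4)] -> total=4
Click 3 (1,0) count=2: revealed 1 new [(1,0)] -> total=5

Answer: ...##
#..##
.....
.....
.....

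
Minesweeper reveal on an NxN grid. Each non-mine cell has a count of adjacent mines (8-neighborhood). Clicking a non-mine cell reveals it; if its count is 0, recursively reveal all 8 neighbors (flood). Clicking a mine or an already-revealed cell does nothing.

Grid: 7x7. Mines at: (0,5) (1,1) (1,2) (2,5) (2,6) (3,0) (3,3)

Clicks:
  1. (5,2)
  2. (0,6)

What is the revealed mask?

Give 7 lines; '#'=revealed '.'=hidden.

Click 1 (5,2) count=0: revealed 24 new [(3,4) (3,5) (3,6) (4,0) (4,1) (4,2) (4,3) (4,4) (4,5) (4,6) (5,0) (5,1) (5,2) (5,3) (5,4) (5,5) (5,6) (6,0) (6,1) (6,2) (6,3) (6,4) (6,5) (6,6)] -> total=24
Click 2 (0,6) count=1: revealed 1 new [(0,6)] -> total=25

Answer: ......#
.......
.......
....###
#######
#######
#######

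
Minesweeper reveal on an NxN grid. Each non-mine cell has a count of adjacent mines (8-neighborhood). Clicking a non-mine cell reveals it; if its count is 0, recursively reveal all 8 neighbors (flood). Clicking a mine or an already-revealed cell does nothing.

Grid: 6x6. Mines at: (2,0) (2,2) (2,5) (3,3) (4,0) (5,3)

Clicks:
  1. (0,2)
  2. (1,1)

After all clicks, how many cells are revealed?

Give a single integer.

Click 1 (0,2) count=0: revealed 12 new [(0,0) (0,1) (0,2) (0,3) (0,4) (0,5) (1,0) (1,1) (1,2) (1,3) (1,4) (1,5)] -> total=12
Click 2 (1,1) count=2: revealed 0 new [(none)] -> total=12

Answer: 12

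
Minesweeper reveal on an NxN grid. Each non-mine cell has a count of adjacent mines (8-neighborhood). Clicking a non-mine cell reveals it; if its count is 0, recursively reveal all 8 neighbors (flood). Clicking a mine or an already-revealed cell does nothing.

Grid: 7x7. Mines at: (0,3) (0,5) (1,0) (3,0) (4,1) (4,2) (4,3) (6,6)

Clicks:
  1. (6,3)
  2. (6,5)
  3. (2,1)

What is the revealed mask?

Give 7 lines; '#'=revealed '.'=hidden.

Click 1 (6,3) count=0: revealed 12 new [(5,0) (5,1) (5,2) (5,3) (5,4) (5,5) (6,0) (6,1) (6,2) (6,3) (6,4) (6,5)] -> total=12
Click 2 (6,5) count=1: revealed 0 new [(none)] -> total=12
Click 3 (2,1) count=2: revealed 1 new [(2,1)] -> total=13

Answer: .......
.......
.#.....
.......
.......
######.
######.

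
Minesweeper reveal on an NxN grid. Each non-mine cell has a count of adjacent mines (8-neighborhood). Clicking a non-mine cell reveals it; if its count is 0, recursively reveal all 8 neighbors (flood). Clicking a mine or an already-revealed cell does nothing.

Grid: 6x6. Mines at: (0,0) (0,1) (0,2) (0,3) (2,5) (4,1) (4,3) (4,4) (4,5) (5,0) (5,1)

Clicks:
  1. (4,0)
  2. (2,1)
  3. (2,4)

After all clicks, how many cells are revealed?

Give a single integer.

Answer: 16

Derivation:
Click 1 (4,0) count=3: revealed 1 new [(4,0)] -> total=1
Click 2 (2,1) count=0: revealed 15 new [(1,0) (1,1) (1,2) (1,3) (1,4) (2,0) (2,1) (2,2) (2,3) (2,4) (3,0) (3,1) (3,2) (3,3) (3,4)] -> total=16
Click 3 (2,4) count=1: revealed 0 new [(none)] -> total=16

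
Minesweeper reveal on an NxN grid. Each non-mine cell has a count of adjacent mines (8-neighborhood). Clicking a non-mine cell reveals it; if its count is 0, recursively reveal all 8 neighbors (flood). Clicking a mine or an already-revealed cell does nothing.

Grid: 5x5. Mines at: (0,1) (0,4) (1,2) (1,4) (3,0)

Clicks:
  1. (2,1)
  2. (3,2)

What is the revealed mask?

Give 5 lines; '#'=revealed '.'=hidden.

Answer: .....
.....
.####
.####
.####

Derivation:
Click 1 (2,1) count=2: revealed 1 new [(2,1)] -> total=1
Click 2 (3,2) count=0: revealed 11 new [(2,2) (2,3) (2,4) (3,1) (3,2) (3,3) (3,4) (4,1) (4,2) (4,3) (4,4)] -> total=12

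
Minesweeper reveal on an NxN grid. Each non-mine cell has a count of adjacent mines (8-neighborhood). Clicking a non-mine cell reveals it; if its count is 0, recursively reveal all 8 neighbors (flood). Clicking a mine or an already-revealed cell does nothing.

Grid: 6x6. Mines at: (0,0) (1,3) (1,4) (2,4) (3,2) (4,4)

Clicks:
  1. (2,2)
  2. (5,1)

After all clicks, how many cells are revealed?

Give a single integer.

Click 1 (2,2) count=2: revealed 1 new [(2,2)] -> total=1
Click 2 (5,1) count=0: revealed 14 new [(1,0) (1,1) (2,0) (2,1) (3,0) (3,1) (4,0) (4,1) (4,2) (4,3) (5,0) (5,1) (5,2) (5,3)] -> total=15

Answer: 15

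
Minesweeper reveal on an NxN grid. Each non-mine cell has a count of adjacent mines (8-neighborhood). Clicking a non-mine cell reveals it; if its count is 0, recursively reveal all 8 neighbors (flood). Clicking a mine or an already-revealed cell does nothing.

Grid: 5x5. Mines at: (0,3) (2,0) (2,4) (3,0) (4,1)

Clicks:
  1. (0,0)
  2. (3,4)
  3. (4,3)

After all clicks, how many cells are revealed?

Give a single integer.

Click 1 (0,0) count=0: revealed 6 new [(0,0) (0,1) (0,2) (1,0) (1,1) (1,2)] -> total=6
Click 2 (3,4) count=1: revealed 1 new [(3,4)] -> total=7
Click 3 (4,3) count=0: revealed 5 new [(3,2) (3,3) (4,2) (4,3) (4,4)] -> total=12

Answer: 12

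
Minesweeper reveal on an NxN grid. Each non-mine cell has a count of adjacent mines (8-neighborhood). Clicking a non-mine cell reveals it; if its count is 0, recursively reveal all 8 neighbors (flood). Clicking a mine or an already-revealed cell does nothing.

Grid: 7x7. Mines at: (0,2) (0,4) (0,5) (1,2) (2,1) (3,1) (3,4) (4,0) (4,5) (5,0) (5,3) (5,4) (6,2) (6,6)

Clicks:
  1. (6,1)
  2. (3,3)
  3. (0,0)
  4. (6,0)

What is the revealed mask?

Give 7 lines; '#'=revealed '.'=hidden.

Click 1 (6,1) count=2: revealed 1 new [(6,1)] -> total=1
Click 2 (3,3) count=1: revealed 1 new [(3,3)] -> total=2
Click 3 (0,0) count=0: revealed 4 new [(0,0) (0,1) (1,0) (1,1)] -> total=6
Click 4 (6,0) count=1: revealed 1 new [(6,0)] -> total=7

Answer: ##.....
##.....
.......
...#...
.......
.......
##.....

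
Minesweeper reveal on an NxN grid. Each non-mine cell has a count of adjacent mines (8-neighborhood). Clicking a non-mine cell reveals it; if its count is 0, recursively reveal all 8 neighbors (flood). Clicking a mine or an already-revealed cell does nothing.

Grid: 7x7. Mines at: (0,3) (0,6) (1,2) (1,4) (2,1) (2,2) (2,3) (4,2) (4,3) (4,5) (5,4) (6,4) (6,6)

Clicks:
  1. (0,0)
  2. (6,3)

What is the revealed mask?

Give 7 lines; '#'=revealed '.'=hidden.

Answer: ##.....
##.....
.......
.......
.......
.......
...#...

Derivation:
Click 1 (0,0) count=0: revealed 4 new [(0,0) (0,1) (1,0) (1,1)] -> total=4
Click 2 (6,3) count=2: revealed 1 new [(6,3)] -> total=5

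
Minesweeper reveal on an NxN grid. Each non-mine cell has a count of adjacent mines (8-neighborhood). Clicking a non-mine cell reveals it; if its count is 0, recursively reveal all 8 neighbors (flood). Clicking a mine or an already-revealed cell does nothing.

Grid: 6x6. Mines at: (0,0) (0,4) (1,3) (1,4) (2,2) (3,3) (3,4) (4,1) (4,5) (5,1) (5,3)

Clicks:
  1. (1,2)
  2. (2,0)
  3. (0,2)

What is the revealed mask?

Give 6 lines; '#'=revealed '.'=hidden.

Click 1 (1,2) count=2: revealed 1 new [(1,2)] -> total=1
Click 2 (2,0) count=0: revealed 6 new [(1,0) (1,1) (2,0) (2,1) (3,0) (3,1)] -> total=7
Click 3 (0,2) count=1: revealed 1 new [(0,2)] -> total=8

Answer: ..#...
###...
##....
##....
......
......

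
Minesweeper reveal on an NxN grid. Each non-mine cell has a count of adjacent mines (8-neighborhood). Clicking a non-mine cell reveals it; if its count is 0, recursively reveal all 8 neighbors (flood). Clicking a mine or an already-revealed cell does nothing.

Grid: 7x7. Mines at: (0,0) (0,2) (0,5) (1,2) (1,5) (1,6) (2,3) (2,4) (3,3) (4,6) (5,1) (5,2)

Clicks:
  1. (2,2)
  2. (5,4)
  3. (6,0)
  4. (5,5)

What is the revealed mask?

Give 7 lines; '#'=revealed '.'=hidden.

Click 1 (2,2) count=3: revealed 1 new [(2,2)] -> total=1
Click 2 (5,4) count=0: revealed 11 new [(4,3) (4,4) (4,5) (5,3) (5,4) (5,5) (5,6) (6,3) (6,4) (6,5) (6,6)] -> total=12
Click 3 (6,0) count=1: revealed 1 new [(6,0)] -> total=13
Click 4 (5,5) count=1: revealed 0 new [(none)] -> total=13

Answer: .......
.......
..#....
.......
...###.
...####
#..####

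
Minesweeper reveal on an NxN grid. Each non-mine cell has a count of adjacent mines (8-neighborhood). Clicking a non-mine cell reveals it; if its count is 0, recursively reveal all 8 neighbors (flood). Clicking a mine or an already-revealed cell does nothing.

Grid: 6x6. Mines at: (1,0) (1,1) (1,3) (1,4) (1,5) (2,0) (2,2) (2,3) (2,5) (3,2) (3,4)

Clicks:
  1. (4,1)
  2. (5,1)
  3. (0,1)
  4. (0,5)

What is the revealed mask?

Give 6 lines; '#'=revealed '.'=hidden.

Click 1 (4,1) count=1: revealed 1 new [(4,1)] -> total=1
Click 2 (5,1) count=0: revealed 13 new [(3,0) (3,1) (4,0) (4,2) (4,3) (4,4) (4,5) (5,0) (5,1) (5,2) (5,3) (5,4) (5,5)] -> total=14
Click 3 (0,1) count=2: revealed 1 new [(0,1)] -> total=15
Click 4 (0,5) count=2: revealed 1 new [(0,5)] -> total=16

Answer: .#...#
......
......
##....
######
######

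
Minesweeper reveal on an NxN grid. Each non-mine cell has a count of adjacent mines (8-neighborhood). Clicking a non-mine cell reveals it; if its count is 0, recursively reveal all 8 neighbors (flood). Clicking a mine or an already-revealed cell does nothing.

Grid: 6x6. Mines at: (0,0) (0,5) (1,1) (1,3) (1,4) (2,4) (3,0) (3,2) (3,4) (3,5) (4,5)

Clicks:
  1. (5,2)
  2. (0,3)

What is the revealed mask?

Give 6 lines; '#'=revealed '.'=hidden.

Click 1 (5,2) count=0: revealed 10 new [(4,0) (4,1) (4,2) (4,3) (4,4) (5,0) (5,1) (5,2) (5,3) (5,4)] -> total=10
Click 2 (0,3) count=2: revealed 1 new [(0,3)] -> total=11

Answer: ...#..
......
......
......
#####.
#####.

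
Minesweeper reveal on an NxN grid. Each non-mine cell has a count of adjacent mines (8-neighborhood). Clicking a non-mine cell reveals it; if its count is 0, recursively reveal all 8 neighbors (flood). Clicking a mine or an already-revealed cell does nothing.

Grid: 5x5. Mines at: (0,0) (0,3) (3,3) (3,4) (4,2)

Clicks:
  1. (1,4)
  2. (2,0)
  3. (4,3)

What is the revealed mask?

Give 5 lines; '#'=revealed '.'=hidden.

Click 1 (1,4) count=1: revealed 1 new [(1,4)] -> total=1
Click 2 (2,0) count=0: revealed 11 new [(1,0) (1,1) (1,2) (2,0) (2,1) (2,2) (3,0) (3,1) (3,2) (4,0) (4,1)] -> total=12
Click 3 (4,3) count=3: revealed 1 new [(4,3)] -> total=13

Answer: .....
###.#
###..
###..
##.#.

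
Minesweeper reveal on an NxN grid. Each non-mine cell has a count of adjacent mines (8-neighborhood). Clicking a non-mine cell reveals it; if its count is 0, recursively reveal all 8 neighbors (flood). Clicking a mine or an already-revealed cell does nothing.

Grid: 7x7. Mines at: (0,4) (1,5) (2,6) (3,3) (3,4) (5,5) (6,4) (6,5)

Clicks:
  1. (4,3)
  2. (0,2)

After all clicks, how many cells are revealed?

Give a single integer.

Answer: 27

Derivation:
Click 1 (4,3) count=2: revealed 1 new [(4,3)] -> total=1
Click 2 (0,2) count=0: revealed 26 new [(0,0) (0,1) (0,2) (0,3) (1,0) (1,1) (1,2) (1,3) (2,0) (2,1) (2,2) (2,3) (3,0) (3,1) (3,2) (4,0) (4,1) (4,2) (5,0) (5,1) (5,2) (5,3) (6,0) (6,1) (6,2) (6,3)] -> total=27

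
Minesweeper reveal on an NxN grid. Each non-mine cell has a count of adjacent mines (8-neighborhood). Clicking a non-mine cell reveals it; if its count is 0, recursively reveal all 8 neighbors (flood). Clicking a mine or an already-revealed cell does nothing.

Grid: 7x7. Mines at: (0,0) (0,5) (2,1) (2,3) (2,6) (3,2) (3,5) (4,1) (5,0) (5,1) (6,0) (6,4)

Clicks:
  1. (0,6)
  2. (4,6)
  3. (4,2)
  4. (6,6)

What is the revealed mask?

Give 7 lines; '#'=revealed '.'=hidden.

Answer: ......#
.......
.......
.......
..#..##
.....##
.....##

Derivation:
Click 1 (0,6) count=1: revealed 1 new [(0,6)] -> total=1
Click 2 (4,6) count=1: revealed 1 new [(4,6)] -> total=2
Click 3 (4,2) count=3: revealed 1 new [(4,2)] -> total=3
Click 4 (6,6) count=0: revealed 5 new [(4,5) (5,5) (5,6) (6,5) (6,6)] -> total=8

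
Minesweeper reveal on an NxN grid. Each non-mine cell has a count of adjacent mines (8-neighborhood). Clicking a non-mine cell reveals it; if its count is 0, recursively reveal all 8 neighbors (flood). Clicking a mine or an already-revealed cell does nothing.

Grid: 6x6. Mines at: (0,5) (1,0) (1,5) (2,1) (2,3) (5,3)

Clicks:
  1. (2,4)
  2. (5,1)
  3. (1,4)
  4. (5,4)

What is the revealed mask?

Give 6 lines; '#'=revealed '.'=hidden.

Click 1 (2,4) count=2: revealed 1 new [(2,4)] -> total=1
Click 2 (5,1) count=0: revealed 9 new [(3,0) (3,1) (3,2) (4,0) (4,1) (4,2) (5,0) (5,1) (5,2)] -> total=10
Click 3 (1,4) count=3: revealed 1 new [(1,4)] -> total=11
Click 4 (5,4) count=1: revealed 1 new [(5,4)] -> total=12

Answer: ......
....#.
....#.
###...
###...
###.#.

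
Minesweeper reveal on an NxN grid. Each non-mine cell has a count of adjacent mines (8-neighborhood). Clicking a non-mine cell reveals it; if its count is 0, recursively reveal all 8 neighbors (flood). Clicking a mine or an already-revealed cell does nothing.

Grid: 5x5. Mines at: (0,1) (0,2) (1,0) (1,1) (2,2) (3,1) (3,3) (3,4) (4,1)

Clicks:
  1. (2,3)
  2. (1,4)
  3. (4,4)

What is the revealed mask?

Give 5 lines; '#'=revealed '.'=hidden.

Click 1 (2,3) count=3: revealed 1 new [(2,3)] -> total=1
Click 2 (1,4) count=0: revealed 5 new [(0,3) (0,4) (1,3) (1,4) (2,4)] -> total=6
Click 3 (4,4) count=2: revealed 1 new [(4,4)] -> total=7

Answer: ...##
...##
...##
.....
....#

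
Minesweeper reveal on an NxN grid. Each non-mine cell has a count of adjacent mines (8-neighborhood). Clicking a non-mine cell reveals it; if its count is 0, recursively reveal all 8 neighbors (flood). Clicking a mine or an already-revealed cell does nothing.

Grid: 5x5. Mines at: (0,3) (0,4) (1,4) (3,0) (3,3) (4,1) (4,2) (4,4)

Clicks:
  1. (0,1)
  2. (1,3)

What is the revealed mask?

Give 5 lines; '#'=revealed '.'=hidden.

Answer: ###..
####.
###..
.....
.....

Derivation:
Click 1 (0,1) count=0: revealed 9 new [(0,0) (0,1) (0,2) (1,0) (1,1) (1,2) (2,0) (2,1) (2,2)] -> total=9
Click 2 (1,3) count=3: revealed 1 new [(1,3)] -> total=10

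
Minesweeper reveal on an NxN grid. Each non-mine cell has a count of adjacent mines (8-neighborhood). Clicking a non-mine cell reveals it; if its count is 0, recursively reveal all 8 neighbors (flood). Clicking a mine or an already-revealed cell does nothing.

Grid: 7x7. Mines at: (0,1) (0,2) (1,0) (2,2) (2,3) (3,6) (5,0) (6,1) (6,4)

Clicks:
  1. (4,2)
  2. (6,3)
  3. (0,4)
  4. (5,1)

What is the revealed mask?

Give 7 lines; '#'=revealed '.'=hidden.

Click 1 (4,2) count=0: revealed 15 new [(3,1) (3,2) (3,3) (3,4) (3,5) (4,1) (4,2) (4,3) (4,4) (4,5) (5,1) (5,2) (5,3) (5,4) (5,5)] -> total=15
Click 2 (6,3) count=1: revealed 1 new [(6,3)] -> total=16
Click 3 (0,4) count=0: revealed 11 new [(0,3) (0,4) (0,5) (0,6) (1,3) (1,4) (1,5) (1,6) (2,4) (2,5) (2,6)] -> total=27
Click 4 (5,1) count=2: revealed 0 new [(none)] -> total=27

Answer: ...####
...####
....###
.#####.
.#####.
.#####.
...#...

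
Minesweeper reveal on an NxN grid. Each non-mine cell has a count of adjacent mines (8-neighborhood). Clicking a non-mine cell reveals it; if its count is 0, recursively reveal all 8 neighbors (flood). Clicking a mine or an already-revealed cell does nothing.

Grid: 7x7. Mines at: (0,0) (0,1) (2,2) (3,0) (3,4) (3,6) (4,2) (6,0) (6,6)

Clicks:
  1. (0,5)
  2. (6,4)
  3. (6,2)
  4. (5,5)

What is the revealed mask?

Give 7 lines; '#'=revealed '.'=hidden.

Click 1 (0,5) count=0: revealed 14 new [(0,2) (0,3) (0,4) (0,5) (0,6) (1,2) (1,3) (1,4) (1,5) (1,6) (2,3) (2,4) (2,5) (2,6)] -> total=14
Click 2 (6,4) count=0: revealed 13 new [(4,3) (4,4) (4,5) (5,1) (5,2) (5,3) (5,4) (5,5) (6,1) (6,2) (6,3) (6,4) (6,5)] -> total=27
Click 3 (6,2) count=0: revealed 0 new [(none)] -> total=27
Click 4 (5,5) count=1: revealed 0 new [(none)] -> total=27

Answer: ..#####
..#####
...####
.......
...###.
.#####.
.#####.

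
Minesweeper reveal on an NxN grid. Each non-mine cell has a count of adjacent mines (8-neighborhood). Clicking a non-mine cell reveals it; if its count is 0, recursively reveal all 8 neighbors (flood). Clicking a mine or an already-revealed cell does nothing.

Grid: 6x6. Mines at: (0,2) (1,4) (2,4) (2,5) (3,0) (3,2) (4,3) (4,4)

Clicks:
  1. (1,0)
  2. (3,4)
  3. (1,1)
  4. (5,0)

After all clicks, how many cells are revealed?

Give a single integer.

Answer: 13

Derivation:
Click 1 (1,0) count=0: revealed 6 new [(0,0) (0,1) (1,0) (1,1) (2,0) (2,1)] -> total=6
Click 2 (3,4) count=4: revealed 1 new [(3,4)] -> total=7
Click 3 (1,1) count=1: revealed 0 new [(none)] -> total=7
Click 4 (5,0) count=0: revealed 6 new [(4,0) (4,1) (4,2) (5,0) (5,1) (5,2)] -> total=13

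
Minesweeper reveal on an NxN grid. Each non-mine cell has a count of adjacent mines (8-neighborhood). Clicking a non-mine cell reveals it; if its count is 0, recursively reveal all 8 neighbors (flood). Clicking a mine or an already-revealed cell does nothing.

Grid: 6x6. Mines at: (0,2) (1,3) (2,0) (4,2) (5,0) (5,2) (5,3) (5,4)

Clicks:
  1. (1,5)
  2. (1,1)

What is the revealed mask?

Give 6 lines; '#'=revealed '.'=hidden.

Click 1 (1,5) count=0: revealed 13 new [(0,4) (0,5) (1,4) (1,5) (2,3) (2,4) (2,5) (3,3) (3,4) (3,5) (4,3) (4,4) (4,5)] -> total=13
Click 2 (1,1) count=2: revealed 1 new [(1,1)] -> total=14

Answer: ....##
.#..##
...###
...###
...###
......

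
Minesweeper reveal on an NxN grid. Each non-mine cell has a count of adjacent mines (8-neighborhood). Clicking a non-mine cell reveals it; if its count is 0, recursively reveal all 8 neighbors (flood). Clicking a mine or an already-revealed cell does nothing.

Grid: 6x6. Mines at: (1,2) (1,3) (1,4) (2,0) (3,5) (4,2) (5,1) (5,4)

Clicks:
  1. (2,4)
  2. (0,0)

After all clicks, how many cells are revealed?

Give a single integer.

Answer: 5

Derivation:
Click 1 (2,4) count=3: revealed 1 new [(2,4)] -> total=1
Click 2 (0,0) count=0: revealed 4 new [(0,0) (0,1) (1,0) (1,1)] -> total=5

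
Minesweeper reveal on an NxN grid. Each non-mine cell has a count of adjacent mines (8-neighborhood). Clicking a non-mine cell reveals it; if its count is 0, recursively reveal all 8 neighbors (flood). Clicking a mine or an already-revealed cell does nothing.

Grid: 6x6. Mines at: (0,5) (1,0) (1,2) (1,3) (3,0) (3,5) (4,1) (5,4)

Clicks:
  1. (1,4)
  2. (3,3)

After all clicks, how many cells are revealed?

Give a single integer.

Answer: 10

Derivation:
Click 1 (1,4) count=2: revealed 1 new [(1,4)] -> total=1
Click 2 (3,3) count=0: revealed 9 new [(2,2) (2,3) (2,4) (3,2) (3,3) (3,4) (4,2) (4,3) (4,4)] -> total=10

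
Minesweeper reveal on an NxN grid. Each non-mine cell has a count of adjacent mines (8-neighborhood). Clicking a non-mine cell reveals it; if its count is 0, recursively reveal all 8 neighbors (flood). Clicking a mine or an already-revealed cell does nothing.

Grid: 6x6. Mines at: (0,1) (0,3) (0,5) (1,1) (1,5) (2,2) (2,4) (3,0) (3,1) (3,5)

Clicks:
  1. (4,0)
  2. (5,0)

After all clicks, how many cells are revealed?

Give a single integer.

Click 1 (4,0) count=2: revealed 1 new [(4,0)] -> total=1
Click 2 (5,0) count=0: revealed 14 new [(3,2) (3,3) (3,4) (4,1) (4,2) (4,3) (4,4) (4,5) (5,0) (5,1) (5,2) (5,3) (5,4) (5,5)] -> total=15

Answer: 15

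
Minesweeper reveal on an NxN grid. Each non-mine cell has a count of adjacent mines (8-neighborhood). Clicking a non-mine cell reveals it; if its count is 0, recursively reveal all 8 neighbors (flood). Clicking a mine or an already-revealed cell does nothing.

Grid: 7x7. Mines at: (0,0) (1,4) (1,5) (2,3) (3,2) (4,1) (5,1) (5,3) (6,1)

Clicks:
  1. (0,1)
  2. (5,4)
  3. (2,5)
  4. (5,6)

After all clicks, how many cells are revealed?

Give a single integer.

Click 1 (0,1) count=1: revealed 1 new [(0,1)] -> total=1
Click 2 (5,4) count=1: revealed 1 new [(5,4)] -> total=2
Click 3 (2,5) count=2: revealed 1 new [(2,5)] -> total=3
Click 4 (5,6) count=0: revealed 13 new [(2,4) (2,6) (3,4) (3,5) (3,6) (4,4) (4,5) (4,6) (5,5) (5,6) (6,4) (6,5) (6,6)] -> total=16

Answer: 16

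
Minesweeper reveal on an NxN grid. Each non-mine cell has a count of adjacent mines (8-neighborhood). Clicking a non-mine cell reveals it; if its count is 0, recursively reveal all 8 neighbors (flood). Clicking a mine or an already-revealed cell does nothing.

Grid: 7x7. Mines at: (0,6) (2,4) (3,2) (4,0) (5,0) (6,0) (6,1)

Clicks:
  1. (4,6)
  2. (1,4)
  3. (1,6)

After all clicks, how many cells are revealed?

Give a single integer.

Click 1 (4,6) count=0: revealed 23 new [(1,5) (1,6) (2,5) (2,6) (3,3) (3,4) (3,5) (3,6) (4,2) (4,3) (4,4) (4,5) (4,6) (5,2) (5,3) (5,4) (5,5) (5,6) (6,2) (6,3) (6,4) (6,5) (6,6)] -> total=23
Click 2 (1,4) count=1: revealed 1 new [(1,4)] -> total=24
Click 3 (1,6) count=1: revealed 0 new [(none)] -> total=24

Answer: 24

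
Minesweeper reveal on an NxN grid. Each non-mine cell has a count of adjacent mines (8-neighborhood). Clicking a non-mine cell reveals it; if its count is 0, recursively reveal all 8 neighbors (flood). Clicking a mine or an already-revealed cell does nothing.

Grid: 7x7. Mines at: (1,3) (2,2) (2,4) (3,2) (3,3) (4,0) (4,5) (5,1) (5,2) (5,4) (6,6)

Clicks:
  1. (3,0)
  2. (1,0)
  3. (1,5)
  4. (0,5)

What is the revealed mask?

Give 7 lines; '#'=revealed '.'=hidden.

Click 1 (3,0) count=1: revealed 1 new [(3,0)] -> total=1
Click 2 (1,0) count=0: revealed 9 new [(0,0) (0,1) (0,2) (1,0) (1,1) (1,2) (2,0) (2,1) (3,1)] -> total=10
Click 3 (1,5) count=1: revealed 1 new [(1,5)] -> total=11
Click 4 (0,5) count=0: revealed 9 new [(0,4) (0,5) (0,6) (1,4) (1,6) (2,5) (2,6) (3,5) (3,6)] -> total=20

Answer: ###.###
###.###
##...##
##...##
.......
.......
.......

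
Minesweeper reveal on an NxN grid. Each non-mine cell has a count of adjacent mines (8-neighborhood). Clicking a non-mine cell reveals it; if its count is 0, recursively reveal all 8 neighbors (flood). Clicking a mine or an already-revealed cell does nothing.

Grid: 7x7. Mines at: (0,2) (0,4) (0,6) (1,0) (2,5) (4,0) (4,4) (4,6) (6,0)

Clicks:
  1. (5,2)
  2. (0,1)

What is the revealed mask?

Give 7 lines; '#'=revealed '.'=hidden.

Click 1 (5,2) count=0: revealed 27 new [(1,1) (1,2) (1,3) (1,4) (2,1) (2,2) (2,3) (2,4) (3,1) (3,2) (3,3) (3,4) (4,1) (4,2) (4,3) (5,1) (5,2) (5,3) (5,4) (5,5) (5,6) (6,1) (6,2) (6,3) (6,4) (6,5) (6,6)] -> total=27
Click 2 (0,1) count=2: revealed 1 new [(0,1)] -> total=28

Answer: .#.....
.####..
.####..
.####..
.###...
.######
.######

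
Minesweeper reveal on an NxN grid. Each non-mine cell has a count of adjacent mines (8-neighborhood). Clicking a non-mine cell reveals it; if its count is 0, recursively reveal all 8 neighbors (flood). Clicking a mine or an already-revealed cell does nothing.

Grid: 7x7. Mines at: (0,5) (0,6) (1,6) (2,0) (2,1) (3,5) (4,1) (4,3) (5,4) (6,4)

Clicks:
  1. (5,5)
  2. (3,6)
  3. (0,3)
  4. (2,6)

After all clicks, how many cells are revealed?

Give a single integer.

Click 1 (5,5) count=2: revealed 1 new [(5,5)] -> total=1
Click 2 (3,6) count=1: revealed 1 new [(3,6)] -> total=2
Click 3 (0,3) count=0: revealed 16 new [(0,0) (0,1) (0,2) (0,3) (0,4) (1,0) (1,1) (1,2) (1,3) (1,4) (2,2) (2,3) (2,4) (3,2) (3,3) (3,4)] -> total=18
Click 4 (2,6) count=2: revealed 1 new [(2,6)] -> total=19

Answer: 19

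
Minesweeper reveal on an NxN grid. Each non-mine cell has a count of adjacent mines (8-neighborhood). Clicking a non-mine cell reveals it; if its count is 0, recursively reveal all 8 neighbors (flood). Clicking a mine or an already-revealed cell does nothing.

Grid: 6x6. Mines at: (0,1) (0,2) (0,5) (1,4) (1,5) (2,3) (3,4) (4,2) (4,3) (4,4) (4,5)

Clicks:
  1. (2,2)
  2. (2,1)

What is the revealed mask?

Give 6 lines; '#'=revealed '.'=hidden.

Click 1 (2,2) count=1: revealed 1 new [(2,2)] -> total=1
Click 2 (2,1) count=0: revealed 12 new [(1,0) (1,1) (1,2) (2,0) (2,1) (3,0) (3,1) (3,2) (4,0) (4,1) (5,0) (5,1)] -> total=13

Answer: ......
###...
###...
###...
##....
##....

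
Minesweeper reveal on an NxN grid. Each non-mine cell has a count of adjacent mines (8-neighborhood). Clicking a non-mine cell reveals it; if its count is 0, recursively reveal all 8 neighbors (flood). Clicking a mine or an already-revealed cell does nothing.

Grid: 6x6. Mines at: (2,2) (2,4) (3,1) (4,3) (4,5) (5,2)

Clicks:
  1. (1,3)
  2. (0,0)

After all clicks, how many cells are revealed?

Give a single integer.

Answer: 14

Derivation:
Click 1 (1,3) count=2: revealed 1 new [(1,3)] -> total=1
Click 2 (0,0) count=0: revealed 13 new [(0,0) (0,1) (0,2) (0,3) (0,4) (0,5) (1,0) (1,1) (1,2) (1,4) (1,5) (2,0) (2,1)] -> total=14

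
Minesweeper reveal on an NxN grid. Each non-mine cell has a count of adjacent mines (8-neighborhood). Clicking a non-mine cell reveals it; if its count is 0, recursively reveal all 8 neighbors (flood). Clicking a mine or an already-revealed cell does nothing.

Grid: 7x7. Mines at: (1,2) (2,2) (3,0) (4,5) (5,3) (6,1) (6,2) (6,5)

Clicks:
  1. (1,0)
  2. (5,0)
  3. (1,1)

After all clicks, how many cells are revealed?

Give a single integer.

Answer: 7

Derivation:
Click 1 (1,0) count=0: revealed 6 new [(0,0) (0,1) (1,0) (1,1) (2,0) (2,1)] -> total=6
Click 2 (5,0) count=1: revealed 1 new [(5,0)] -> total=7
Click 3 (1,1) count=2: revealed 0 new [(none)] -> total=7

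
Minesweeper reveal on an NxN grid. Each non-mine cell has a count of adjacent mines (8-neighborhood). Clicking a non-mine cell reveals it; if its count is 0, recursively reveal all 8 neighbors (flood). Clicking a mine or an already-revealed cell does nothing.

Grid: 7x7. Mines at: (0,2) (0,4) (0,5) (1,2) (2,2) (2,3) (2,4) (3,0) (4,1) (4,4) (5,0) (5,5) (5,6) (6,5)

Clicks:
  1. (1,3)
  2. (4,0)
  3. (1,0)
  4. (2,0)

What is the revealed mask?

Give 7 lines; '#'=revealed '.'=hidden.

Answer: ##.....
##.#...
##.....
.......
#......
.......
.......

Derivation:
Click 1 (1,3) count=6: revealed 1 new [(1,3)] -> total=1
Click 2 (4,0) count=3: revealed 1 new [(4,0)] -> total=2
Click 3 (1,0) count=0: revealed 6 new [(0,0) (0,1) (1,0) (1,1) (2,0) (2,1)] -> total=8
Click 4 (2,0) count=1: revealed 0 new [(none)] -> total=8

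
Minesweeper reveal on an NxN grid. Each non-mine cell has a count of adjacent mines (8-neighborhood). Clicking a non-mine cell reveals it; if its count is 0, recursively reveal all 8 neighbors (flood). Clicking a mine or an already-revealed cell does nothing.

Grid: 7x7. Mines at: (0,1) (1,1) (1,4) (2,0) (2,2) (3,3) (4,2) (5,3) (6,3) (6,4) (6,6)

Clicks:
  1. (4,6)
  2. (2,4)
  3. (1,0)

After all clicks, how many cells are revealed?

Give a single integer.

Click 1 (4,6) count=0: revealed 16 new [(0,5) (0,6) (1,5) (1,6) (2,4) (2,5) (2,6) (3,4) (3,5) (3,6) (4,4) (4,5) (4,6) (5,4) (5,5) (5,6)] -> total=16
Click 2 (2,4) count=2: revealed 0 new [(none)] -> total=16
Click 3 (1,0) count=3: revealed 1 new [(1,0)] -> total=17

Answer: 17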